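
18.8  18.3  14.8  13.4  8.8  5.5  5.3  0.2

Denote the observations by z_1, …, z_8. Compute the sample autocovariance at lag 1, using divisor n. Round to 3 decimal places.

24.179

Mean z̄ = (18.8 + 18.3 + 14.8 + 13.4 + 8.8 + 5.5 + 5.3 + 0.2)/8 = 10.6375
Deviations: 8.1625, 7.6625, 4.1625, 2.7625, -1.8375, -5.1375, -5.3375, -10.4375
Σ_{t=1}^{7}(z_t−z̄)(z_{t+1}−z̄) = 193.4348
γ_1 = 193.4348 / 8 = 24.179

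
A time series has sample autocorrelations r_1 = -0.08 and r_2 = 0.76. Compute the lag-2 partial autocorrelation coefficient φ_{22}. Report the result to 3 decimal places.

0.758

φ_{22} = (r_2 − r_1²) / (1 − r_1²)
r_1² = (-0.08)² = 0.0064
Numerator = 0.76 − 0.0064 = 0.7536; denominator = 1 − 0.0064 = 0.9936
φ_{22} = 0.7536 / 0.9936 = 0.758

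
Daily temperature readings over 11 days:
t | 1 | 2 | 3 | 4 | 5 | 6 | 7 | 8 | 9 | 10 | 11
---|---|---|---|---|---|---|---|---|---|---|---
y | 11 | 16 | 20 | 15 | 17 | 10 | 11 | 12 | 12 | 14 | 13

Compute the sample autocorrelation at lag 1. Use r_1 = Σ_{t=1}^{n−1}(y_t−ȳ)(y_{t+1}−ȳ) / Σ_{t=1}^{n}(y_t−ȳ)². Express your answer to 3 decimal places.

Mean ȳ = (11 + 16 + 20 + 15 + 17 + 10 + 11 + 12 + 12 + 14 + 13)/11 = 13.7273
Numerator Σ_{t=1}^{10}(y_t−ȳ)(y_{t+1}−ȳ) = 25.1983
Denominator Σ(y_t−ȳ)² = 92.1818
r_1 = 25.1983 / 92.1818 = 0.273

0.273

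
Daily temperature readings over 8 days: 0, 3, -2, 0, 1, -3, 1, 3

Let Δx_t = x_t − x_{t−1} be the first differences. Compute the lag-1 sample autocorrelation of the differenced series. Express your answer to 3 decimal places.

-0.466

First differences Δx: 3, -5, 2, 1, -4, 4, 2
Mean of differences = 0.4286
Numerator Σ(Δx_t−Δx̄)(Δx_{t+1}−Δx̄) = -34.3265
Denominator Σ(Δx_t−Δx̄)² = 73.7143
r_1(Δx) = -34.3265 / 73.7143 = -0.466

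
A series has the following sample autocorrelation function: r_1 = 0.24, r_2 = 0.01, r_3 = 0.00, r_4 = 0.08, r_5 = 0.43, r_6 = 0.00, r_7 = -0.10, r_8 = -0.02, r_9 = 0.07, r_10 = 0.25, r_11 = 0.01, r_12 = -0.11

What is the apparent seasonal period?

5

The largest autocorrelation is r_5 = 0.43, with a weaker echo at lag 10 (0.25); the remaining lags stay at or below 0.24. The elevated value at lag 1 (0.24), dropping to 0.01 at lag 2, reflects decaying short-term dependence rather than seasonality.
The dominant spike at lag 5 indicates a seasonal period of 5.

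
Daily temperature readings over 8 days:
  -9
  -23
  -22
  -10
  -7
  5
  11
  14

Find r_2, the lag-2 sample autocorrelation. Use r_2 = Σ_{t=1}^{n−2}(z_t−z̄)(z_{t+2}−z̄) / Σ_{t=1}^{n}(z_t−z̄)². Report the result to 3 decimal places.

0.217

Mean z̄ = (-9 − 23 − 22 − 10 − 7 + 5 + 11 + 14)/8 = -5.1250
Deviations from mean: -3.8750, -17.8750, -16.8750, -4.8750, -1.8750, 10.1250, 16.1250, 19.1250
Numerator Σ_{t=1}^{6}(z_t−z̄)(z_{t+2}−z̄) = 298.2188
Denominator Σ(z_t−z̄)² = 1374.8750
r_2 = 298.2188 / 1374.8750 = 0.217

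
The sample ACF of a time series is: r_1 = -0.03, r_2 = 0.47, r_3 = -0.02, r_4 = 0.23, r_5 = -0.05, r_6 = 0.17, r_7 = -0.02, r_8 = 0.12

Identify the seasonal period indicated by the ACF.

2

The largest autocorrelation is r_2 = 0.47, with weaker echoes at lags 4 (0.23) and 6 (0.17); the remaining lags stay at or below 0.12.
The dominant spike at lag 2 indicates a seasonal period of 2.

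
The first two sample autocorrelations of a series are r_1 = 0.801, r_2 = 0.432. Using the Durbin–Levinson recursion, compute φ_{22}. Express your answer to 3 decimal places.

-0.585

φ_{22} = (r_2 − r_1²) / (1 − r_1²)
r_1² = (0.801)² = 0.641601
Numerator = 0.432 − 0.6416 = -0.2096; denominator = 1 − 0.6416 = 0.3584
φ_{22} = -0.2096 / 0.3584 = -0.585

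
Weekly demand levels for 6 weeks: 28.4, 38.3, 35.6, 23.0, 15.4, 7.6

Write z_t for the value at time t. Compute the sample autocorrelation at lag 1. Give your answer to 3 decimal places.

Mean z̄ = (28.4 + 38.3 + 35.6 + 23.0 + 15.4 + 7.6)/6 = 24.7167
Deviations from mean: 3.6833, 13.5833, 10.8833, -1.7167, -9.3167, -17.1167
Numerator Σ_{t=1}^{5}(z_t−z̄)(z_{t+1}−z̄) = 354.6447
Denominator Σ(z_t−z̄)² = 699.2483
r_1 = 354.6447 / 699.2483 = 0.507

0.507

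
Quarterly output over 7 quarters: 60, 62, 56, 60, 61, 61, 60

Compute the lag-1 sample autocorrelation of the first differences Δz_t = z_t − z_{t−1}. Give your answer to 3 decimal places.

First differences Δz: 2, -6, 4, 1, 0, -1
Mean of differences = 0.0000
Numerator Σ(Δz_t−Δz̄)(Δz_{t+1}−Δz̄) = -32.0000
Denominator Σ(Δz_t−Δz̄)² = 58.0000
r_1(Δz) = -32.0000 / 58.0000 = -0.552

-0.552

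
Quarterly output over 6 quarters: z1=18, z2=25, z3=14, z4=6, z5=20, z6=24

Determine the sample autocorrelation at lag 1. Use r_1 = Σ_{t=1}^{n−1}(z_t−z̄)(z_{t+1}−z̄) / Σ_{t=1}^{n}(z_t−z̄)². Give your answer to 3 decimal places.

Mean z̄ = (18 + 25 + 14 + 6 + 20 + 24)/6 = 17.8333
Deviations from mean: 0.1667, 7.1667, -3.8333, -11.8333, 2.1667, 6.1667
Numerator Σ_{t=1}^{5}(z_t−z̄)(z_{t+1}−z̄) = 6.8056
Denominator Σ(z_t−z̄)² = 248.8333
r_1 = 6.8056 / 248.8333 = 0.027

0.027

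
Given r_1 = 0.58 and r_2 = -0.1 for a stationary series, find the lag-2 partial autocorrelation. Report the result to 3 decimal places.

-0.658

φ_{22} = (r_2 − r_1²) / (1 − r_1²)
r_1² = (0.58)² = 0.3364
Numerator = -0.1 − 0.3364 = -0.4364; denominator = 1 − 0.3364 = 0.6636
φ_{22} = -0.4364 / 0.6636 = -0.658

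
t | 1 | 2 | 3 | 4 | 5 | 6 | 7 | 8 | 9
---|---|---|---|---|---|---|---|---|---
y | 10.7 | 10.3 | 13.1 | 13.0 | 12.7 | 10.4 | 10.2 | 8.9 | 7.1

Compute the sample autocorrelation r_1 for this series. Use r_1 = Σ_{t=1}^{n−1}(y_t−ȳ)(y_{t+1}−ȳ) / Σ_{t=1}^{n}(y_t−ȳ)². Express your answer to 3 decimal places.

0.505

Mean ȳ = (10.7 + 10.3 + 13.1 + 13.0 + 12.7 + 10.4 + 10.2 + 8.9 + 7.1)/9 = 10.7111
Numerator Σ_{t=1}^{8}(y_t−ȳ)(y_{t+1}−ȳ) = 16.0488
Denominator Σ(y_t−ȳ)² = 31.7489
r_1 = 16.0488 / 31.7489 = 0.505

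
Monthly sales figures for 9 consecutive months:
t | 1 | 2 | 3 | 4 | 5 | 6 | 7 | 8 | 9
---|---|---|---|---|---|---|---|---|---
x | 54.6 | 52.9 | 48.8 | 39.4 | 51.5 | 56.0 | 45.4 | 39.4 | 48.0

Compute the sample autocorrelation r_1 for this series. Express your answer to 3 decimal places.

0.100

Mean x̄ = (54.6 + 52.9 + 48.8 + 39.4 + 51.5 + 56.0 + 45.4 + 39.4 + 48.0)/9 = 48.4444
Numerator Σ_{t=1}^{8}(x_t−x̄)(x_{t+1}−x̄) = 29.7980
Denominator Σ(x_t−x̄)² = 297.3622
r_1 = 29.7980 / 297.3622 = 0.100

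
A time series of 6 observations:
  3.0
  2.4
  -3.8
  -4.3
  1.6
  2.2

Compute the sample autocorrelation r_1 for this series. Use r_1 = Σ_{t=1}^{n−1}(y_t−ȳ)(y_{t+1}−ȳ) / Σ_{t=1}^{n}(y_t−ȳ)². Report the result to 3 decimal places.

0.215

Mean ȳ = (3.0 + 2.4 − 3.8 − 4.3 + 1.6 + 2.2)/6 = 0.1833
Deviations from mean: 2.8167, 2.2167, -3.9833, -4.4833, 1.4167, 2.0167
Numerator Σ_{t=1}^{5}(y_t−ȳ)(y_{t+1}−ȳ) = 11.7781
Denominator Σ(y_t−ȳ)² = 54.8883
r_1 = 11.7781 / 54.8883 = 0.215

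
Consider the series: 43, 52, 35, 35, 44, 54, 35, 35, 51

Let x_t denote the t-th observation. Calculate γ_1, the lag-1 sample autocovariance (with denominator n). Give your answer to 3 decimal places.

Mean x̄ = (43 + 52 + 35 + 35 + 44 + 54 + 35 + 35 + 51)/9 = 42.6667
Σ_{t=1}^{8}(x_t−x̄)(x_{t+1}−x̄) = -96.7778
γ_1 = -96.7778 / 9 = -10.753

-10.753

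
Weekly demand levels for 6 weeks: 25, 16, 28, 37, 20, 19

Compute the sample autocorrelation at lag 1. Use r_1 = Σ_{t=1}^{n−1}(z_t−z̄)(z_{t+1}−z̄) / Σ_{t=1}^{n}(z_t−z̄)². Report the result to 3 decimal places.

Mean z̄ = (25 + 16 + 28 + 37 + 20 + 19)/6 = 24.1667
Numerator Σ_{t=1}^{5}(z_t−z̄)(z_{t+1}−z̄) = -20.8611
Denominator Σ(z_t−z̄)² = 290.8333
r_1 = -20.8611 / 290.8333 = -0.072

-0.072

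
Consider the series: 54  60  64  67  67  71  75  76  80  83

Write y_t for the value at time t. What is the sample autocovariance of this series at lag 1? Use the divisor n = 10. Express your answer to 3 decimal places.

Mean ȳ = (54 + 60 + 64 + 67 + 67 + 71 + 75 + 76 + 80 + 83)/10 = 69.7000
Σ_{t=1}^{9}(y_t−ȳ)(y_{t+1}−ȳ) = 468.9100
γ_1 = 468.9100 / 10 = 46.891

46.891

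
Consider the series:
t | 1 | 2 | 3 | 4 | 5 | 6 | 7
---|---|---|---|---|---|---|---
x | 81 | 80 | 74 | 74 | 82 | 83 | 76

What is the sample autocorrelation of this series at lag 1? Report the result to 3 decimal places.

Mean x̄ = (81 + 80 + 74 + 74 + 82 + 83 + 76)/7 = 78.5714
Deviations from mean: 2.4286, 1.4286, -4.5714, -4.5714, 3.4286, 4.4286, -2.5714
Numerator Σ_{t=1}^{6}(x_t−x̄)(x_{t+1}−x̄) = 5.9592
Denominator Σ(x_t−x̄)² = 87.7143
r_1 = 5.9592 / 87.7143 = 0.068

0.068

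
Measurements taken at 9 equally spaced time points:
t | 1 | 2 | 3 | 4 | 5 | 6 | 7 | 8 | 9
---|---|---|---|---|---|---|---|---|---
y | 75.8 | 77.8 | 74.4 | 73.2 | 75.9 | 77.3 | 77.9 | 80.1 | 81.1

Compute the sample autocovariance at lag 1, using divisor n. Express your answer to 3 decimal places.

Mean ȳ = (75.8 + 77.8 + 74.4 + 73.2 + 75.9 + 77.3 + 77.9 + 80.1 + 81.1)/9 = 77.0556
Σ_{t=1}^{8}(y_t−ȳ)(y_{t+1}−ȳ) = 26.5902
γ_1 = 26.5902 / 9 = 2.954

2.954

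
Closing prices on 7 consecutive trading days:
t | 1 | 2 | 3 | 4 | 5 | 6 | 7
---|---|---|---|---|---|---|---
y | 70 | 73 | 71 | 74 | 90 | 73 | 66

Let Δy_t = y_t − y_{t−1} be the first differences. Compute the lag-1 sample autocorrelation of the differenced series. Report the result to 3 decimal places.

-0.191

First differences Δy: 3, -2, 3, 16, -17, -7
Mean of differences = -0.6667
Numerator Σ(Δy_t−Δȳ)(Δy_{t+1}−Δȳ) = -117.4444
Denominator Σ(Δy_t−Δȳ)² = 613.3333
r_1(Δy) = -117.4444 / 613.3333 = -0.191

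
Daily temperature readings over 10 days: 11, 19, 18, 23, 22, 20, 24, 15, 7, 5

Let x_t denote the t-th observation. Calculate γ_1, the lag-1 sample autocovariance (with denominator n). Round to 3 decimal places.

19.484

Mean x̄ = (11 + 19 + 18 + 23 + 22 + 20 + 24 + 15 + 7 + 5)/10 = 16.4000
Σ_{t=1}^{9}(x_t−x̄)(x_{t+1}−x̄) = 194.8400
γ_1 = 194.8400 / 10 = 19.484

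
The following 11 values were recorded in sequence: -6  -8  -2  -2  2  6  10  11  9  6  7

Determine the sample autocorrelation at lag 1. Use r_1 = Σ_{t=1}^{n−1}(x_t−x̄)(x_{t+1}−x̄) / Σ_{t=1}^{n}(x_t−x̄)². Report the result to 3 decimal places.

0.771

Mean x̄ = (-6 − 8 − 2 − 2 + 2 + 6 + 10 + 11 + 9 + 6 + 7)/11 = 3.0000
Numerator Σ_{t=1}^{10}(x_t−x̄)(x_{t+1}−x̄) = 336.0000
Denominator Σ(x_t−x̄)² = 436.0000
r_1 = 336.0000 / 436.0000 = 0.771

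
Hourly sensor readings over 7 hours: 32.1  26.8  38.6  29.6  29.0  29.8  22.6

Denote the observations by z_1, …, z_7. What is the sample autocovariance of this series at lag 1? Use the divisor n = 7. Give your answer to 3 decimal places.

-4.976

Mean z̄ = (32.1 + 26.8 + 38.6 + 29.6 + 29.0 + 29.8 + 22.6)/7 = 29.7857
Deviations: 2.3143, -2.9857, 8.8143, -0.1857, -0.7857, 0.0143, -7.1857
Σ_{t=1}^{6}(z_t−z̄)(z_{t+1}−z̄) = -34.8316
γ_1 = -34.8316 / 7 = -4.976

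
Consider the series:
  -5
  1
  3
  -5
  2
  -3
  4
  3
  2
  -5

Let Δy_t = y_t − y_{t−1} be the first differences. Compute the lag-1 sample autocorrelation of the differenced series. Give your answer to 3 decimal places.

-0.464

First differences Δy: 6, 2, -8, 7, -5, 7, -1, -1, -7
Mean of differences = 0.0000
Numerator Σ(Δy_t−Δȳ)(Δy_{t+1}−Δȳ) = -129.0000
Denominator Σ(Δy_t−Δȳ)² = 278.0000
r_1(Δy) = -129.0000 / 278.0000 = -0.464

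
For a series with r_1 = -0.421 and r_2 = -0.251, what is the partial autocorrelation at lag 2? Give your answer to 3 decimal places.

-0.520

φ_{22} = (r_2 − r_1²) / (1 − r_1²)
r_1² = (-0.421)² = 0.177241
Numerator = -0.251 − 0.1772 = -0.4282; denominator = 1 − 0.1772 = 0.8228
φ_{22} = -0.4282 / 0.8228 = -0.520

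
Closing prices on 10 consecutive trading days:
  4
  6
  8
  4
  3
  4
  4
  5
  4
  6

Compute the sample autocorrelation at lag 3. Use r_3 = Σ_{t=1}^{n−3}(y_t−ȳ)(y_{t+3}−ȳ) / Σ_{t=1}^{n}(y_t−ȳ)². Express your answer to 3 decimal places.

-0.210

Mean ȳ = (4 + 6 + 8 + 4 + 3 + 4 + 4 + 5 + 4 + 6)/10 = 4.8000
Numerator Σ_{t=1}^{7}(y_t−ȳ)(y_{t+3}−ȳ) = -4.1200
Denominator Σ(y_t−ȳ)² = 19.6000
r_3 = -4.1200 / 19.6000 = -0.210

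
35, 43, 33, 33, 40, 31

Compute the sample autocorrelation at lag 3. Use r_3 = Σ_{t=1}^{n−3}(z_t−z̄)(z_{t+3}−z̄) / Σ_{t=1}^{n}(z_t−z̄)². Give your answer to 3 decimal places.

Mean z̄ = (35 + 43 + 33 + 33 + 40 + 31)/6 = 35.8333
Deviations from mean: -0.8333, 7.1667, -2.8333, -2.8333, 4.1667, -4.8333
Numerator Σ_{t=1}^{3}(z_t−z̄)(z_{t+3}−z̄) = 45.9167
Denominator Σ(z_t−z̄)² = 108.8333
r_3 = 45.9167 / 108.8333 = 0.422

0.422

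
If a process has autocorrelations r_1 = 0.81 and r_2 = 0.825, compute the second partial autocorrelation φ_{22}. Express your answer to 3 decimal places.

0.491

φ_{22} = (r_2 − r_1²) / (1 − r_1²)
r_1² = (0.81)² = 0.6561
Numerator = 0.825 − 0.6561 = 0.1689; denominator = 1 − 0.6561 = 0.3439
φ_{22} = 0.1689 / 0.3439 = 0.491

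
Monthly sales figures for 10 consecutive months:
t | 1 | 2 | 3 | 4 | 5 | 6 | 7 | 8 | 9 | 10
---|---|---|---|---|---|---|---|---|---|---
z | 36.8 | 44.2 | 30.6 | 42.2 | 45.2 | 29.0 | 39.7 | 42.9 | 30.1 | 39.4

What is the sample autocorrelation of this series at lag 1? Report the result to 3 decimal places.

Mean z̄ = (36.8 + 44.2 + 30.6 + 42.2 + 45.2 + 29.0 + 39.7 + 42.9 + 30.1 + 39.4)/10 = 38.0100
Numerator Σ_{t=1}^{9}(z_t−z̄)(z_{t+1}−z̄) = -175.6991
Denominator Σ(z_t−z̄)² = 336.3890
r_1 = -175.6991 / 336.3890 = -0.522

-0.522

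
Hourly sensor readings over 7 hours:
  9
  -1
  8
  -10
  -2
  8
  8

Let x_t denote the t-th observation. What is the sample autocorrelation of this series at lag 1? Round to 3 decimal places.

-0.143

Mean x̄ = (9 − 1 + 8 − 10 − 2 + 8 + 8)/7 = 2.8571
Deviations from mean: 6.1429, -3.8571, 5.1429, -12.8571, -4.8571, 5.1429, 5.1429
Σ(x_t−x̄)(x_{t+1}−x̄) = (-23.6939) + (-19.8367) + (-66.1224) + (62.4490) + (-24.9796) + (26.4490) = -45.7347
Denominator Σ(x_t−x̄)² = 320.8571
r_1 = -45.7347 / 320.8571 = -0.143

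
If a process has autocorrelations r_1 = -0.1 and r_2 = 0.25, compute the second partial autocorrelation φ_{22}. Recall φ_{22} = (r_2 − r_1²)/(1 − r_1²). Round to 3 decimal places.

φ_{22} = (r_2 − r_1²) / (1 − r_1²)
r_1² = (-0.1)² = 0.01
Numerator = 0.25 − 0.0100 = 0.2400; denominator = 1 − 0.0100 = 0.9900
φ_{22} = 0.2400 / 0.9900 = 0.242

0.242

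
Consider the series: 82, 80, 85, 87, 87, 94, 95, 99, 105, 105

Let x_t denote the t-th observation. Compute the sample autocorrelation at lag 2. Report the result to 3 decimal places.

0.382

Mean x̄ = (82 + 80 + 85 + 87 + 87 + 94 + 95 + 99 + 105 + 105)/10 = 91.9000
Numerator Σ_{t=1}^{8}(x_t−x̄)(x_{t+2}−x̄) = 283.4800
Denominator Σ(x_t−x̄)² = 742.9000
r_2 = 283.4800 / 742.9000 = 0.382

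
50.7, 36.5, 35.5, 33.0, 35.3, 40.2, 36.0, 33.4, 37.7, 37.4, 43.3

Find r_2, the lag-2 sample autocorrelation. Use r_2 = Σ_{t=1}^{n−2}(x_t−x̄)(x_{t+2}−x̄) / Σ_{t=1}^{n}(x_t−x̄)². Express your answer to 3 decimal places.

-0.116

Mean x̄ = (50.7 + 36.5 + 35.5 + 33.0 + 35.3 + 40.2 + 36.0 + 33.4 + 37.7 + 37.4 + 43.3)/11 = 38.0909
Numerator Σ_{t=1}^{9}(x_t−x̄)(x_{t+2}−x̄) = -30.1120
Denominator Σ(x_t−x̄)² = 260.5291
r_2 = -30.1120 / 260.5291 = -0.116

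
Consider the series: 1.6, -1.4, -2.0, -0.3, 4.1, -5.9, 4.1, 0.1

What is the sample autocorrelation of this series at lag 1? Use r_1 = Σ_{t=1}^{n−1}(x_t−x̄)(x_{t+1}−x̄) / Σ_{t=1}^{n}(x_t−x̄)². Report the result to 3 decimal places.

-0.623

Mean x̄ = (1.6 − 1.4 − 2.0 − 0.3 + 4.1 − 5.9 + 4.1 + 0.1)/8 = 0.0375
Σ(x_t−x̄)(x_{t+1}−x̄) = (-2.2461) + (2.9289) + (0.6877) + (-1.3711) + (-24.1211) + (-24.1211) + (0.2539) = -47.9889
Denominator Σ(x_t−x̄)² = 77.0388
r_1 = -47.9889 / 77.0388 = -0.623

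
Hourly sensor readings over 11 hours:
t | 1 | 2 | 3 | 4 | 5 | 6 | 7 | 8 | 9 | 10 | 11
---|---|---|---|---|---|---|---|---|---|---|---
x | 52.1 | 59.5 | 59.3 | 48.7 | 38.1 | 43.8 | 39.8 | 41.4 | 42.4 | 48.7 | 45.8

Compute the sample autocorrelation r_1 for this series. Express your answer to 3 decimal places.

Mean x̄ = (52.1 + 59.5 + 59.3 + 48.7 + 38.1 + 43.8 + 39.8 + 41.4 + 42.4 + 48.7 + 45.8)/11 = 47.2364
Numerator Σ_{t=1}^{10}(x_t−x̄)(x_{t+1}−x̄) = 331.2714
Denominator Σ(x_t−x̄)² = 533.9655
r_1 = 331.2714 / 533.9655 = 0.620

0.620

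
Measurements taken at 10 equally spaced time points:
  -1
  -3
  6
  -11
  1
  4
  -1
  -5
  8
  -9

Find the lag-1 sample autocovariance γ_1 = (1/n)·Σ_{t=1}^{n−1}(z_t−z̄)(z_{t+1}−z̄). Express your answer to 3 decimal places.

-20.131

Mean z̄ = (-1 − 3 + 6 − 11 + 1 + 4 − 1 − 5 + 8 − 9)/10 = -1.1000
Σ_{t=1}^{9}(z_t−z̄)(z_{t+1}−z̄) = -201.3100
γ_1 = -201.3100 / 10 = -20.131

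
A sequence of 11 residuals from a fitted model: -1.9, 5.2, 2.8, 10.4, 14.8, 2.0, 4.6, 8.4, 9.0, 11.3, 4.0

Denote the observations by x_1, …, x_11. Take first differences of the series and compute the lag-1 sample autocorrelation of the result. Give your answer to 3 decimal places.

-0.264

First differences Δx: 7.1, -2.4, 7.6, 4.4, -12.8, 2.6, 3.8, 0.6, 2.3, -7.3
Mean of differences = 0.5900
Numerator Σ(Δx_t−Δx̄)(Δx_{t+1}−Δx̄) = -98.6371
Denominator Σ(Δx_t−Δx̄)² = 373.7890
r_1(Δx) = -98.6371 / 373.7890 = -0.264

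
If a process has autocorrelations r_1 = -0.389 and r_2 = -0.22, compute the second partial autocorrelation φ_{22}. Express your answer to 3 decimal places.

φ_{22} = (r_2 − r_1²) / (1 − r_1²)
r_1² = (-0.389)² = 0.151321
Numerator = -0.22 − 0.1513 = -0.3713; denominator = 1 − 0.1513 = 0.8487
φ_{22} = -0.3713 / 0.8487 = -0.438

-0.438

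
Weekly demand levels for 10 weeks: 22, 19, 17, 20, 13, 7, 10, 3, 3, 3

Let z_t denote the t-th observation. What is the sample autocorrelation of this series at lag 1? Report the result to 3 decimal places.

0.660

Mean z̄ = (22 + 19 + 17 + 20 + 13 + 7 + 10 + 3 + 3 + 3)/10 = 11.7000
Numerator Σ_{t=1}^{9}(z_t−z̄)(z_{t+1}−z̄) = 336.7100
Denominator Σ(z_t−z̄)² = 510.1000
r_1 = 336.7100 / 510.1000 = 0.660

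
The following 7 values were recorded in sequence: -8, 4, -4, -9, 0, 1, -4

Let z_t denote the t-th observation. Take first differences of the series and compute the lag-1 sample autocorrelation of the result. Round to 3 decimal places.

-0.283

First differences Δz: 12, -8, -5, 9, 1, -5
Mean of differences = 0.6667
Numerator Σ(Δz_t−Δz̄)(Δz_{t+1}−Δz̄) = -95.4444
Denominator Σ(Δz_t−Δz̄)² = 337.3333
r_1(Δz) = -95.4444 / 337.3333 = -0.283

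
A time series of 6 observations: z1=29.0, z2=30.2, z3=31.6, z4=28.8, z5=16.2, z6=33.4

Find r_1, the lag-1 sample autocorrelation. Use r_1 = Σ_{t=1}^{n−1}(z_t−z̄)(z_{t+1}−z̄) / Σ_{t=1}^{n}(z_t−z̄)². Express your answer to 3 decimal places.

-0.315

Mean z̄ = (29.0 + 30.2 + 31.6 + 28.8 + 16.2 + 33.4)/6 = 28.2000
Deviations from mean: 0.8000, 2.0000, 3.4000, 0.6000, -12.0000, 5.2000
Σ(z_t−z̄)(z_{t+1}−z̄) = (1.6000) + (6.8000) + (2.0400) + (-7.2000) + (-62.4000) = -59.1600
Denominator Σ(z_t−z̄)² = 187.6000
r_1 = -59.1600 / 187.6000 = -0.315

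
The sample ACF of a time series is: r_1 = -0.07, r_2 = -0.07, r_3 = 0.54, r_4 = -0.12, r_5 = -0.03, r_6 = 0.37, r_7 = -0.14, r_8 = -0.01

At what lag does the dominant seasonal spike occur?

The largest autocorrelation is r_3 = 0.54, with a weaker echo at lag 6 (0.37); the remaining lags stay at or below -0.01.
The dominant spike at lag 3 indicates a seasonal period of 3.

3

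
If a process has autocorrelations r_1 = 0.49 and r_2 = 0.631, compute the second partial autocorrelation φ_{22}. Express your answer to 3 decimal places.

0.514

φ_{22} = (r_2 − r_1²) / (1 − r_1²)
r_1² = (0.49)² = 0.2401
Numerator = 0.631 − 0.2401 = 0.3909; denominator = 1 − 0.2401 = 0.7599
φ_{22} = 0.3909 / 0.7599 = 0.514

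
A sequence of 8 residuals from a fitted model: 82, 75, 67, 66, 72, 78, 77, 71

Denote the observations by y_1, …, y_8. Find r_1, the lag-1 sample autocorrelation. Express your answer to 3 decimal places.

0.296

Mean ȳ = (82 + 75 + 67 + 66 + 72 + 78 + 77 + 71)/8 = 73.5000
Deviations from mean: 8.5000, 1.5000, -6.5000, -7.5000, -1.5000, 4.5000, 3.5000, -2.5000
Σ(y_t−ȳ)(y_{t+1}−ȳ) = (12.7500) + (-9.7500) + (48.7500) + (11.2500) + (-6.7500) + (15.7500) + (-8.7500) = 63.2500
Denominator Σ(y_t−ȳ)² = 214.0000
r_1 = 63.2500 / 214.0000 = 0.296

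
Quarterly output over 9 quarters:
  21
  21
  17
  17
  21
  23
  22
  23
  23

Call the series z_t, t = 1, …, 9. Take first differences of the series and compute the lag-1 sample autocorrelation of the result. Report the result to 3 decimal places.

First differences Δz: 0, -4, 0, 4, 2, -1, 1, 0
Mean of differences = 0.2500
Numerator Σ(Δz_t−Δz̄)(Δz_{t+1}−Δz̄) = 4.4375
Denominator Σ(Δz_t−Δz̄)² = 37.5000
r_1(Δz) = 4.4375 / 37.5000 = 0.118

0.118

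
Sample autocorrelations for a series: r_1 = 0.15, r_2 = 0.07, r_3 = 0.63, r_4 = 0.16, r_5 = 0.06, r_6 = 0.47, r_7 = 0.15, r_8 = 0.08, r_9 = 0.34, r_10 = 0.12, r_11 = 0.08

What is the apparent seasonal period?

3

The largest autocorrelation is r_3 = 0.63, with weaker echoes at lags 6 (0.47) and 9 (0.34); the remaining lags stay at or below 0.16.
The dominant spike at lag 3 indicates a seasonal period of 3.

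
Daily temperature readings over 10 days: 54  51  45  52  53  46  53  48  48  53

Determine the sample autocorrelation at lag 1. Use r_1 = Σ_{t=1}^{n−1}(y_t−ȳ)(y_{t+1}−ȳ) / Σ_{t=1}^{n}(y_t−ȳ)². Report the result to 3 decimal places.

-0.373

Mean ȳ = (54 + 51 + 45 + 52 + 53 + 46 + 53 + 48 + 48 + 53)/10 = 50.3000
Numerator Σ_{t=1}^{9}(y_t−ȳ)(y_{t+1}−ȳ) = -35.8900
Denominator Σ(y_t−ȳ)² = 96.1000
r_1 = -35.8900 / 96.1000 = -0.373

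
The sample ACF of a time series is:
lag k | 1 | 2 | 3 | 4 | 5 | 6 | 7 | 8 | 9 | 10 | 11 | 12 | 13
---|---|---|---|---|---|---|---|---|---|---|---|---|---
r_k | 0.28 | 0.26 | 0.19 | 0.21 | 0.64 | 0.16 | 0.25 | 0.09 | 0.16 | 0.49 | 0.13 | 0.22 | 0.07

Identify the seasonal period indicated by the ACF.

5

The largest autocorrelation is r_5 = 0.64, with a weaker echo at lag 10 (0.49); the remaining lags stay at or below 0.28. The elevated value at lag 1 (0.28), dropping to 0.26 at lag 2, reflects decaying short-term dependence rather than seasonality.
The dominant spike at lag 5 indicates a seasonal period of 5.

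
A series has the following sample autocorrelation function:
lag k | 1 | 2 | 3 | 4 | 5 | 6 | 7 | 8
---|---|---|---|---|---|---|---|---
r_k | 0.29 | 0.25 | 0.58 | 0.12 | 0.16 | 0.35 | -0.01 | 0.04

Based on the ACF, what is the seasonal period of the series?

The largest autocorrelation is r_3 = 0.58, with a weaker echo at lag 6 (0.35); the remaining lags stay at or below 0.29. The elevated value at lag 1 (0.29), dropping to 0.25 at lag 2, reflects decaying short-term dependence rather than seasonality.
The dominant spike at lag 3 indicates a seasonal period of 3.

3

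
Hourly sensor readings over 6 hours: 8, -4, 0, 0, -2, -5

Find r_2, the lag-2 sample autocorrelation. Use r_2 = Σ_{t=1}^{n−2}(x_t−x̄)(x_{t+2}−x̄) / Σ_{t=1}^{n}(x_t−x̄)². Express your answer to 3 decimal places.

Mean x̄ = (8 − 4 + 0 + 0 − 2 − 5)/6 = -0.5000
Σ(x_t−x̄)(x_{t+2}−x̄) = (4.2500) + (-1.7500) + (-0.7500) + (-2.2500) = -0.5000
Denominator Σ(x_t−x̄)² = 107.5000
r_2 = -0.5000 / 107.5000 = -0.005

-0.005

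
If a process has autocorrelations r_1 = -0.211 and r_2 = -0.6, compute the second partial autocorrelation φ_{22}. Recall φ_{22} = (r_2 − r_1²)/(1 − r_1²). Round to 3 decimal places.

φ_{22} = (r_2 − r_1²) / (1 − r_1²)
r_1² = (-0.211)² = 0.044521
Numerator = -0.6 − 0.0445 = -0.6445; denominator = 1 − 0.0445 = 0.9555
φ_{22} = -0.6445 / 0.9555 = -0.675

-0.675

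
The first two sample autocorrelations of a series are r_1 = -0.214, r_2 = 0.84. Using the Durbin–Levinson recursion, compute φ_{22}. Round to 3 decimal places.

φ_{22} = (r_2 − r_1²) / (1 − r_1²)
r_1² = (-0.214)² = 0.045796
Numerator = 0.84 − 0.0458 = 0.7942; denominator = 1 − 0.0458 = 0.9542
φ_{22} = 0.7942 / 0.9542 = 0.832

0.832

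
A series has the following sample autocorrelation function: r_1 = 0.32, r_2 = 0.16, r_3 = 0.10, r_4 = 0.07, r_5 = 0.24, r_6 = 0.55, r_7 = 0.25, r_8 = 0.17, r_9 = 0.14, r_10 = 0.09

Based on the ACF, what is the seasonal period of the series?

The largest autocorrelation is r_6 = 0.55; the remaining lags stay at or below 0.32. The elevated value at lag 1 (0.32), dropping to 0.16 at lag 2, reflects decaying short-term dependence rather than seasonality.
The dominant spike at lag 6 indicates a seasonal period of 6.

6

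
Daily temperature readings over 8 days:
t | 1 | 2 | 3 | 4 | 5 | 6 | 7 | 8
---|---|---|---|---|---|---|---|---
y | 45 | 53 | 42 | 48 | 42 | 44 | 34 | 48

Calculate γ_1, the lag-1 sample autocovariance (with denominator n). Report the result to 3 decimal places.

-8.094

Mean ȳ = (45 + 53 + 42 + 48 + 42 + 44 + 34 + 48)/8 = 44.5000
Σ_{t=1}^{7}(y_t−ȳ)(y_{t+1}−ȳ) = -64.7500
γ_1 = -64.7500 / 8 = -8.094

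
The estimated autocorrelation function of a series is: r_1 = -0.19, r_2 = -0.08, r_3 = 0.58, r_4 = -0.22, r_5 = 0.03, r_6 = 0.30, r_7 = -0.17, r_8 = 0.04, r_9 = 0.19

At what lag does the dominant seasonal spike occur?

The largest autocorrelation is r_3 = 0.58, with weaker echoes at lags 6 (0.30) and 9 (0.19); the remaining lags stay at or below 0.04.
The dominant spike at lag 3 indicates a seasonal period of 3.

3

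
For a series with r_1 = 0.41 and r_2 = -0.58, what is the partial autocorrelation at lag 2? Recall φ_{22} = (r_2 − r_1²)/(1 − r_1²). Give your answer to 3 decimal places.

-0.899

φ_{22} = (r_2 − r_1²) / (1 − r_1²)
r_1² = (0.41)² = 0.1681
Numerator = -0.58 − 0.1681 = -0.7481; denominator = 1 − 0.1681 = 0.8319
φ_{22} = -0.7481 / 0.8319 = -0.899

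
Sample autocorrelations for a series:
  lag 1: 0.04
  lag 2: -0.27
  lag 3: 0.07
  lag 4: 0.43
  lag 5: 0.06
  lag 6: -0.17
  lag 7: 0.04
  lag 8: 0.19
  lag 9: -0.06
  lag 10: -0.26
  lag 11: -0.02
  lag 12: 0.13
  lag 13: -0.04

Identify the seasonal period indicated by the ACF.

The largest autocorrelation is r_4 = 0.43, with a weaker echo at lag 8 (0.19); the remaining lags stay at or below 0.13.
The dominant spike at lag 4 indicates a seasonal period of 4.

4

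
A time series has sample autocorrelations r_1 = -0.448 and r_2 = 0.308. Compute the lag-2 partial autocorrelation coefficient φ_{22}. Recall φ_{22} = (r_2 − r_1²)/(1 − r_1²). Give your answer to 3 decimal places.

0.134

φ_{22} = (r_2 − r_1²) / (1 − r_1²)
r_1² = (-0.448)² = 0.200704
Numerator = 0.308 − 0.2007 = 0.1073; denominator = 1 − 0.2007 = 0.7993
φ_{22} = 0.1073 / 0.7993 = 0.134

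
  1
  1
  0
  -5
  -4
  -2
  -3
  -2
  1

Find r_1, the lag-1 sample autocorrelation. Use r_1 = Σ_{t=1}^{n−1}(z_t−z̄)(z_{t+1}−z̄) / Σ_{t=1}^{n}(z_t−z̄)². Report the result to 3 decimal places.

Mean z̄ = (1 + 1 + 0 − 5 − 4 − 2 − 3 − 2 + 1)/9 = -1.4444
Numerator Σ_{t=1}^{8}(z_t−z̄)(z_{t+1}−z̄) = 15.2469
Denominator Σ(z_t−z̄)² = 42.2222
r_1 = 15.2469 / 42.2222 = 0.361

0.361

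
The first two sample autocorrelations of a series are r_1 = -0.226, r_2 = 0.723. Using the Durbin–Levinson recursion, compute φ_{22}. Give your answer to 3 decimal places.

φ_{22} = (r_2 − r_1²) / (1 − r_1²)
r_1² = (-0.226)² = 0.051076
Numerator = 0.723 − 0.0511 = 0.6719; denominator = 1 − 0.0511 = 0.9489
φ_{22} = 0.6719 / 0.9489 = 0.708

0.708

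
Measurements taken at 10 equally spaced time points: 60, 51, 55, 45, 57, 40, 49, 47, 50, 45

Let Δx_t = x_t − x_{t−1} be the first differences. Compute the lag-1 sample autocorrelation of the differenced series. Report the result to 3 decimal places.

First differences Δx: -9, 4, -10, 12, -17, 9, -2, 3, -5
Mean of differences = -1.6667
Numerator Σ(Δx_t−Δx̄)(Δx_{t+1}−Δx̄) = -596.4444
Denominator Σ(Δx_t−Δx̄)² = 724.0000
r_1(Δx) = -596.4444 / 724.0000 = -0.824

-0.824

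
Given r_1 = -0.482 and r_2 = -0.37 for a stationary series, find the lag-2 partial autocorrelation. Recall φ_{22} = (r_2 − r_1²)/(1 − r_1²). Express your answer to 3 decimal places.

-0.785

φ_{22} = (r_2 − r_1²) / (1 − r_1²)
r_1² = (-0.482)² = 0.232324
Numerator = -0.37 − 0.2323 = -0.6023; denominator = 1 − 0.2323 = 0.7677
φ_{22} = -0.6023 / 0.7677 = -0.785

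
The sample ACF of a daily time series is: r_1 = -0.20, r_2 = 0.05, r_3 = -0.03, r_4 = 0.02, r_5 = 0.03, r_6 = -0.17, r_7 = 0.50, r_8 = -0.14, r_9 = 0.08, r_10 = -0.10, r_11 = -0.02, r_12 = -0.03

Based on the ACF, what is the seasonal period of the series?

The largest autocorrelation is r_7 = 0.50; the remaining lags stay at or below 0.08.
The dominant spike at lag 7 indicates a seasonal period of 7.

7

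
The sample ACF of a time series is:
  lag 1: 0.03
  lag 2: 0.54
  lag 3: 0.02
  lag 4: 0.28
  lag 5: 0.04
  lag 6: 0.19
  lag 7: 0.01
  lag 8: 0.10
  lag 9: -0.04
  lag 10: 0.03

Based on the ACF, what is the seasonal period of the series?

The largest autocorrelation is r_2 = 0.54, with weaker echoes at lags 4 (0.28) and 6 (0.19); the remaining lags stay at or below 0.10.
The dominant spike at lag 2 indicates a seasonal period of 2.

2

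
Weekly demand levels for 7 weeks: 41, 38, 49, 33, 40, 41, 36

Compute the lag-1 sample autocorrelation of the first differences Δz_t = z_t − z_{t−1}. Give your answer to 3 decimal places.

First differences Δz: -3, 11, -16, 7, 1, -5
Mean of differences = -0.8333
Numerator Σ(Δz_t−Δz̄)(Δz_{t+1}−Δz̄) = -317.1944
Denominator Σ(Δz_t−Δz̄)² = 456.8333
r_1(Δz) = -317.1944 / 456.8333 = -0.694

-0.694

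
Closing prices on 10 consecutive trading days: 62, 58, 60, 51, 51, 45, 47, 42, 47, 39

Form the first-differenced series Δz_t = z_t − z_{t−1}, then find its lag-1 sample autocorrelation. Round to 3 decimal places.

First differences Δz: -4, 2, -9, 0, -6, 2, -5, 5, -8
Mean of differences = -2.5556
Numerator Σ(Δz_t−Δz̄)(Δz_{t+1}−Δz̄) = -147.6420
Denominator Σ(Δz_t−Δz̄)² = 196.2222
r_1(Δz) = -147.6420 / 196.2222 = -0.752

-0.752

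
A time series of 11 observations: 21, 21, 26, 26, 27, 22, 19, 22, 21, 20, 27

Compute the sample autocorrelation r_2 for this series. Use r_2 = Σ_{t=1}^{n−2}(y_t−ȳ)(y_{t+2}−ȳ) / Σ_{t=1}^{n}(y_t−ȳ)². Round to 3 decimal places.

-0.167

Mean ȳ = (21 + 21 + 26 + 26 + 27 + 22 + 19 + 22 + 21 + 20 + 27)/11 = 22.9091
Numerator Σ_{t=1}^{9}(y_t−ȳ)(y_{t+2}−ȳ) = -14.8347
Denominator Σ(y_t−ȳ)² = 88.9091
r_2 = -14.8347 / 88.9091 = -0.167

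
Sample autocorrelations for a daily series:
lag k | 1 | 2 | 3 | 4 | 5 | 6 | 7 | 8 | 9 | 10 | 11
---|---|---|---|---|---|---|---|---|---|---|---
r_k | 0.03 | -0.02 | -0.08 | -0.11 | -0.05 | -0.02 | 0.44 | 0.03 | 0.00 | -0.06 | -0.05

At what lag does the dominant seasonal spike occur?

The largest autocorrelation is r_7 = 0.44; the remaining lags stay at or below 0.03.
The dominant spike at lag 7 indicates a seasonal period of 7.

7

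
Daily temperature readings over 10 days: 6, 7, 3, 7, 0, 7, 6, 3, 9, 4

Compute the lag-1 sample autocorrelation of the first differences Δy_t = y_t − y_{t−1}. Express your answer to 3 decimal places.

-0.737

First differences Δy: 1, -4, 4, -7, 7, -1, -3, 6, -5
Mean of differences = -0.2222
Numerator Σ(Δy_t−Δȳ)(Δy_{t+1}−Δȳ) = -148.6049
Denominator Σ(Δy_t−Δȳ)² = 201.5556
r_1(Δy) = -148.6049 / 201.5556 = -0.737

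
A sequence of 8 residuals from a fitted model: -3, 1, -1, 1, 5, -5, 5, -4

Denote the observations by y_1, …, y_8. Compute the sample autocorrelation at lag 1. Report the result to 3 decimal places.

Mean ȳ = (-3 + 1 − 1 + 1 + 5 − 5 + 5 − 4)/8 = -0.1250
Numerator Σ_{t=1}^{7}(y_t−ȳ)(y_{t+1}−ȳ) = -69.2656
Denominator Σ(y_t−ȳ)² = 102.8750
r_1 = -69.2656 / 102.8750 = -0.673

-0.673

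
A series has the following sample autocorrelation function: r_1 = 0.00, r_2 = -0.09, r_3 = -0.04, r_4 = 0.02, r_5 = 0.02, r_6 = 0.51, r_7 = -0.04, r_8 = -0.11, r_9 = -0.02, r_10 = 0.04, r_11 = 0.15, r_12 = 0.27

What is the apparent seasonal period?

The largest autocorrelation is r_6 = 0.51, with a weaker echo at lag 12 (0.27); the remaining lags stay at or below 0.15.
The dominant spike at lag 6 indicates a seasonal period of 6.

6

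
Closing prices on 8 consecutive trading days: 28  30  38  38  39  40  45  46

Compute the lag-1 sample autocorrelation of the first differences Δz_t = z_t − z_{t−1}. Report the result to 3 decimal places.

First differences Δz: 2, 8, 0, 1, 1, 5, 1
Mean of differences = 2.5714
Numerator Σ(Δz_t−Δz̄)(Δz_{t+1}−Δz̄) = -18.1837
Denominator Σ(Δz_t−Δz̄)² = 49.7143
r_1(Δz) = -18.1837 / 49.7143 = -0.366

-0.366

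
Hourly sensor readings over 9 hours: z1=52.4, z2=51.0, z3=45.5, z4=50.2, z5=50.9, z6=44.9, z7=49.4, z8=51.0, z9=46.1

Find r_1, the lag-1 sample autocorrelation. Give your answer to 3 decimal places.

Mean z̄ = (52.4 + 51.0 + 45.5 + 50.2 + 50.9 + 44.9 + 49.4 + 51.0 + 46.1)/9 = 49.0444
Numerator Σ_{t=1}^{8}(z_t−z̄)(z_{t+1}−z̄) = -16.5475
Denominator Σ(z_t−z̄)² = 62.2222
r_1 = -16.5475 / 62.2222 = -0.266

-0.266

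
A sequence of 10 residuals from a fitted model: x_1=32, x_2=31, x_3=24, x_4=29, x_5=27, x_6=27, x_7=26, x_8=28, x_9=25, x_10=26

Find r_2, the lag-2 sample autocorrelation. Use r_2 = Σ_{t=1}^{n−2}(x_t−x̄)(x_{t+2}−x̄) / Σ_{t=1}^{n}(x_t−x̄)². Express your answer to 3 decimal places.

Mean x̄ = (32 + 31 + 24 + 29 + 27 + 27 + 26 + 28 + 25 + 26)/10 = 27.5000
Numerator Σ_{t=1}^{8}(x_t−x̄)(x_{t+2}−x̄) = -6.0000
Denominator Σ(x_t−x̄)² = 58.5000
r_2 = -6.0000 / 58.5000 = -0.103

-0.103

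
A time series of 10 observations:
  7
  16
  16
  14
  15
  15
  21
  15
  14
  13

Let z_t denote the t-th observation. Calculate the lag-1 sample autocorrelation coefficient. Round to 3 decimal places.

Mean z̄ = (7 + 16 + 16 + 14 + 15 + 15 + 21 + 15 + 14 + 13)/10 = 14.6000
Numerator Σ_{t=1}^{9}(z_t−z̄)(z_{t+1}−z̄) = -3.7600
Denominator Σ(z_t−z̄)² = 106.4000
r_1 = -3.7600 / 106.4000 = -0.035

-0.035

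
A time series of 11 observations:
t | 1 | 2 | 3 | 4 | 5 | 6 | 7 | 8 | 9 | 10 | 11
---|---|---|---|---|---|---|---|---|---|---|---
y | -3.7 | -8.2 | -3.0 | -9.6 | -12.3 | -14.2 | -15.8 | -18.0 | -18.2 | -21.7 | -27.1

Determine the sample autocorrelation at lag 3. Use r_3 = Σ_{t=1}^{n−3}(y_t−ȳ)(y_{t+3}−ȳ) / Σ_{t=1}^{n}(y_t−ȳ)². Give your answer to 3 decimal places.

Mean ȳ = (-3.7 − 8.2 − 3.0 − 9.6 − 12.3 − 14.2 − 15.8 − 18.0 − 18.2 − 21.7 − 27.1)/11 = -13.8000
Numerator Σ_{t=1}^{8}(y_t−ȳ)(y_{t+3}−ȳ) = 105.2200
Denominator Σ(y_t−ȳ)² = 550.3600
r_3 = 105.2200 / 550.3600 = 0.191

0.191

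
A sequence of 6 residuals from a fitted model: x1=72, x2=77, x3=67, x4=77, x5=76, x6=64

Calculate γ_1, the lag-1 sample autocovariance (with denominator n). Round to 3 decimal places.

Mean x̄ = (72 + 77 + 67 + 77 + 76 + 64)/6 = 72.1667
Deviations: -0.1667, 4.8333, -5.1667, 4.8333, 3.8333, -8.1667
Σ_{t=1}^{5}(x_t−x̄)(x_{t+1}−x̄) = -63.5278
γ_1 = -63.5278 / 6 = -10.588

-10.588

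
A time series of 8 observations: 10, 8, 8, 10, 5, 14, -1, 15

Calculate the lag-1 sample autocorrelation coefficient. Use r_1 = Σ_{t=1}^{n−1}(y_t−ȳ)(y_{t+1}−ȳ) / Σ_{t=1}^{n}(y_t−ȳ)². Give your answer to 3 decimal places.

Mean ȳ = (10 + 8 + 8 + 10 + 5 + 14 − 1 + 15)/8 = 8.6250
Deviations from mean: 1.3750, -0.6250, -0.6250, 1.3750, -3.6250, 5.3750, -9.6250, 6.3750
Σ(y_t−ȳ)(y_{t+1}−ȳ) = (-0.8594) + (0.3906) + (-0.8594) + (-4.9844) + (-19.4844) + (-51.7344) + (-61.3594) = -138.8906
Denominator Σ(y_t−ȳ)² = 179.8750
r_1 = -138.8906 / 179.8750 = -0.772

-0.772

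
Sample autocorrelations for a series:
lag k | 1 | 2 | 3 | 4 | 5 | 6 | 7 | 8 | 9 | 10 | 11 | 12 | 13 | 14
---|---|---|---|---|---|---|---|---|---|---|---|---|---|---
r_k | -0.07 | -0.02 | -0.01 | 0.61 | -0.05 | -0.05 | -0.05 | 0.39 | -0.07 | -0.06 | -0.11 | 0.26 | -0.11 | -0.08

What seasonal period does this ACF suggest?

The largest autocorrelation is r_4 = 0.61, with weaker echoes at lags 8 (0.39) and 12 (0.26); the remaining lags stay at or below -0.01.
The dominant spike at lag 4 indicates a seasonal period of 4.

4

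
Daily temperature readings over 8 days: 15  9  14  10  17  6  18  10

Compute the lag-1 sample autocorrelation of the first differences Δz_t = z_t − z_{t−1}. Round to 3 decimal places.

First differences Δz: -6, 5, -4, 7, -11, 12, -8
Mean of differences = -0.7143
Numerator Σ(Δz_t−Δz̄)(Δz_{t+1}−Δz̄) = -377.0816
Denominator Σ(Δz_t−Δz̄)² = 451.4286
r_1(Δz) = -377.0816 / 451.4286 = -0.835

-0.835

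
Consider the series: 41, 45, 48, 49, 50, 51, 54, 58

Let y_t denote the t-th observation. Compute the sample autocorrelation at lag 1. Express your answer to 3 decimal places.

0.480

Mean ȳ = (41 + 45 + 48 + 49 + 50 + 51 + 54 + 58)/8 = 49.5000
Deviations from mean: -8.5000, -4.5000, -1.5000, -0.5000, 0.5000, 1.5000, 4.5000, 8.5000
Σ(y_t−ȳ)(y_{t+1}−ȳ) = (38.2500) + (6.7500) + (0.7500) + (-0.2500) + (0.7500) + (6.7500) + (38.2500) = 91.2500
Denominator Σ(y_t−ȳ)² = 190.0000
r_1 = 91.2500 / 190.0000 = 0.480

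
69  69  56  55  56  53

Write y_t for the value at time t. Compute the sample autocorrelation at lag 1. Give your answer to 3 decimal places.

Mean ȳ = (69 + 69 + 56 + 55 + 56 + 53)/6 = 59.6667
Deviations from mean: 9.3333, 9.3333, -3.6667, -4.6667, -3.6667, -6.6667
Σ(y_t−ȳ)(y_{t+1}−ȳ) = (87.1111) + (-34.2222) + (17.1111) + (17.1111) + (24.4444) = 111.5556
Denominator Σ(y_t−ȳ)² = 267.3333
r_1 = 111.5556 / 267.3333 = 0.417

0.417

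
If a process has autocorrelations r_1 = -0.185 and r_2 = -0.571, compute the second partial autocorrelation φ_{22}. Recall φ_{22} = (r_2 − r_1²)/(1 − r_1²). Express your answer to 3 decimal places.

-0.627

φ_{22} = (r_2 − r_1²) / (1 − r_1²)
r_1² = (-0.185)² = 0.034225
Numerator = -0.571 − 0.0342 = -0.6052; denominator = 1 − 0.0342 = 0.9658
φ_{22} = -0.6052 / 0.9658 = -0.627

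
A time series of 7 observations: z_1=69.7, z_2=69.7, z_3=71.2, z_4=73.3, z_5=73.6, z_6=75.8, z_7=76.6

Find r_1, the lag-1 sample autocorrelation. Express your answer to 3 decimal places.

0.607

Mean z̄ = (69.7 + 69.7 + 71.2 + 73.3 + 73.6 + 75.8 + 76.6)/7 = 72.8429
Σ(z_t−z̄)(z_{t+1}−z̄) = (9.8776) + (5.1633) + (-0.7510) + (0.3461) + (2.2390) + (11.1104) = 27.9853
Denominator Σ(z_t−z̄)² = 46.0971
r_1 = 27.9853 / 46.0971 = 0.607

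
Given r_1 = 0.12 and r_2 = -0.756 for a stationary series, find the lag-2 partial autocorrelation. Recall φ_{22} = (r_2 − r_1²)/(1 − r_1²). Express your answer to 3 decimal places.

-0.782

φ_{22} = (r_2 − r_1²) / (1 − r_1²)
r_1² = (0.12)² = 0.0144
Numerator = -0.756 − 0.0144 = -0.7704; denominator = 1 − 0.0144 = 0.9856
φ_{22} = -0.7704 / 0.9856 = -0.782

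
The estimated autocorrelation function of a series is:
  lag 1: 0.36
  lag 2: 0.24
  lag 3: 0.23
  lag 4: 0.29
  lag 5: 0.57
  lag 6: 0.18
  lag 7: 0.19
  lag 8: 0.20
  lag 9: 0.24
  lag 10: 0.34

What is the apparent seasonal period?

The largest autocorrelation is r_5 = 0.57; the remaining lags stay at or below 0.36. The elevated value at lag 1 (0.36), dropping to 0.24 at lag 2, reflects decaying short-term dependence rather than seasonality.
The dominant spike at lag 5 indicates a seasonal period of 5.

5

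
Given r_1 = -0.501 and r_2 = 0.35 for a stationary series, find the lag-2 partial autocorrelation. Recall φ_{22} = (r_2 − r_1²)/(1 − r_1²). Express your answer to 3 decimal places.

0.132

φ_{22} = (r_2 − r_1²) / (1 − r_1²)
r_1² = (-0.501)² = 0.251001
Numerator = 0.35 − 0.2510 = 0.0990; denominator = 1 − 0.2510 = 0.7490
φ_{22} = 0.0990 / 0.7490 = 0.132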